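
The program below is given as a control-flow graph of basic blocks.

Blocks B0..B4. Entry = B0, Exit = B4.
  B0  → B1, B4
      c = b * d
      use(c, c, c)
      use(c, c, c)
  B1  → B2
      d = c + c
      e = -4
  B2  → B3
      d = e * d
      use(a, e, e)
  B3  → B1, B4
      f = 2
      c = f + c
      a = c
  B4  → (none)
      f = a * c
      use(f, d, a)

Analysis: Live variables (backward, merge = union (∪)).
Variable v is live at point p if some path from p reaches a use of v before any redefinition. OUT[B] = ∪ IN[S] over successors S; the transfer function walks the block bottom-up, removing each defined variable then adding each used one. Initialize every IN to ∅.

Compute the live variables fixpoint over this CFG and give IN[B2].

Answer: {a, c, d, e}

Derivation:
Fixpoint table:
  B0:   IN={a, b, d}   OUT={a, c, d}
  B1:   IN={a, c}   OUT={a, c, d, e}
  B2:   IN={a, c, d, e}   OUT={c, d}
  B3:   IN={c, d}   OUT={a, c, d}
  B4:   IN={a, c, d}   OUT={}

Merge at B2: OUT[B2] = IN[B3] = {c, d}
Applying B2's transfer function to that OUT value gives IN[B2] (row B2 above).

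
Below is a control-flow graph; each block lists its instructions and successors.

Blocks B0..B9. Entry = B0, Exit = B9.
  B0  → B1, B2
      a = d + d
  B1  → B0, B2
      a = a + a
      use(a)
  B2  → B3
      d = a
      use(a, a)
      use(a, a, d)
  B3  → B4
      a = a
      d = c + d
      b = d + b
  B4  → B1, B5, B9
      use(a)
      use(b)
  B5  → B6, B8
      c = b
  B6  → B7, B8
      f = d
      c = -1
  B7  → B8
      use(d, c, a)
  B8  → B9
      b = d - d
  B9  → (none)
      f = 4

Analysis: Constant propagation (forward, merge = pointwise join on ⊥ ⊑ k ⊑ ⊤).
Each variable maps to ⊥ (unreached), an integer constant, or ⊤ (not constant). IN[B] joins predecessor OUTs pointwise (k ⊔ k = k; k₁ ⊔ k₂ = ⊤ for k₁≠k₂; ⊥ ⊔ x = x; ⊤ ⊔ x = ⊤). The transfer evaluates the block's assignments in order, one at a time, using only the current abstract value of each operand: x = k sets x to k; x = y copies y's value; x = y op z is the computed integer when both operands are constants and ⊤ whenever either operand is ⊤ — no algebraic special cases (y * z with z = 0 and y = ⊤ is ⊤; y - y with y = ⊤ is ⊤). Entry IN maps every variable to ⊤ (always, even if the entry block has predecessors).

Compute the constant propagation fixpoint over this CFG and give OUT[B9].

Answer: {a: ⊤, b: ⊤, c: ⊤, d: ⊤, e: ⊤, f: 4}

Derivation:
Converged values:
  B0:  IN=(all ⊤)  OUT=(all ⊤)
  B1:  IN=(all ⊤)  OUT=(all ⊤)
  B2:  IN=(all ⊤)  OUT=(all ⊤)
  B3:  IN=(all ⊤)  OUT=(all ⊤)
  B4:  IN=(all ⊤)  OUT=(all ⊤)
  B5:  IN=(all ⊤)  OUT=(all ⊤)
  B6:  IN=(all ⊤)  OUT={c:-1; rest ⊤}
  B7:  IN={c:-1; rest ⊤}  OUT={c:-1; rest ⊤}
  B8:  IN=(all ⊤)  OUT=(all ⊤)
  B9:  IN=(all ⊤)  OUT={f:4; rest ⊤}

Merge at B9: IN[B9] = OUT[B4] ⊔ OUT[B8] = {a: ⊤, b: ⊤, c: ⊤, d: ⊤, e: ⊤, f: ⊤}
Applying B9's transfer function to that IN value gives OUT[B9] (row B9 above).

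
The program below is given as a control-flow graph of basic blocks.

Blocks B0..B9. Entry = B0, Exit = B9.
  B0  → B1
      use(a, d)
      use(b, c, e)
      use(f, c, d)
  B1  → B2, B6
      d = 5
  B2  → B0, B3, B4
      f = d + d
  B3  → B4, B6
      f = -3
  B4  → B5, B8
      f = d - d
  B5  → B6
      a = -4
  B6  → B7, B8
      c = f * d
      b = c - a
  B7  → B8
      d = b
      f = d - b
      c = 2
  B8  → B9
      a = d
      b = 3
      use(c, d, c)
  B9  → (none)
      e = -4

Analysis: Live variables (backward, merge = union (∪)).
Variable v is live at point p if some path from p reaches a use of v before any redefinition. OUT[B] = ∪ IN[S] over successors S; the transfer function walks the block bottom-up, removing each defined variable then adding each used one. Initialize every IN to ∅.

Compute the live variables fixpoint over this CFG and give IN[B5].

Answer: {d, f}

Derivation:
Fixpoint table:
  B0:   IN={a, b, c, d, e, f}   OUT={a, b, c, e, f}
  B1:   IN={a, b, c, e, f}   OUT={a, b, c, d, e, f}
  B2:   IN={a, b, c, d, e}   OUT={a, b, c, d, e, f}
  B3:   IN={a, c, d}   OUT={a, c, d, f}
  B4:   IN={c, d}   OUT={c, d, f}
  B5:   IN={d, f}   OUT={a, d, f}
  B6:   IN={a, d, f}   OUT={b, c, d}
  B7:   IN={b}   OUT={c, d}
  B8:   IN={c, d}   OUT={}
  B9:   IN={}   OUT={}

Merge at B5: OUT[B5] = IN[B6] = {a, d, f}
Applying B5's transfer function to that OUT value gives IN[B5] (row B5 above).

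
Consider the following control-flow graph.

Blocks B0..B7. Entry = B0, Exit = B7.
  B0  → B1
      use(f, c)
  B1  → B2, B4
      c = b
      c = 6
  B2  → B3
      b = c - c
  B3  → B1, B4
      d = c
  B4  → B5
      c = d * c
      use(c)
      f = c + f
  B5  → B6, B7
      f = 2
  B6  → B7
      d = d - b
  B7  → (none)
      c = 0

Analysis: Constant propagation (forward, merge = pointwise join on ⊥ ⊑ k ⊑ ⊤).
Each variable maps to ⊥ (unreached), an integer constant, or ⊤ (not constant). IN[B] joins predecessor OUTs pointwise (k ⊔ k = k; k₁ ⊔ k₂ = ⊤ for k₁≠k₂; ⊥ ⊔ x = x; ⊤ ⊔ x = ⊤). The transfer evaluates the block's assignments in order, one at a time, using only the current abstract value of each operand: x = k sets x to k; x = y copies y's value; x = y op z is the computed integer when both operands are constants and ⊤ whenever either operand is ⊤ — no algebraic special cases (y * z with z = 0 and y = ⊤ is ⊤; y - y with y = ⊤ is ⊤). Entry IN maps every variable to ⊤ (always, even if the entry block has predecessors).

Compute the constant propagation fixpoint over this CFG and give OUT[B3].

Fixpoint table:
  B0:  IN=(all ⊤)  OUT=(all ⊤)
  B1:  IN=(all ⊤)  OUT={c:6; rest ⊤}
  B2:  IN={c:6; rest ⊤}  OUT={b:0, c:6; rest ⊤}
  B3:  IN={b:0, c:6; rest ⊤}  OUT={b:0, c:6, d:6; rest ⊤}
  B4:  IN={c:6; rest ⊤}  OUT=(all ⊤)
  B5:  IN=(all ⊤)  OUT={f:2; rest ⊤}
  B6:  IN={f:2; rest ⊤}  OUT={f:2; rest ⊤}
  B7:  IN={f:2; rest ⊤}  OUT={c:0, f:2; rest ⊤}

Merge at B3: IN[B3] = OUT[B2] = {a: ⊤, b: 0, c: 6, d: ⊤, e: ⊤, f: ⊤}
Applying B3's transfer function to that IN value gives OUT[B3] (row B3 above).

Answer: {a: ⊤, b: 0, c: 6, d: 6, e: ⊤, f: ⊤}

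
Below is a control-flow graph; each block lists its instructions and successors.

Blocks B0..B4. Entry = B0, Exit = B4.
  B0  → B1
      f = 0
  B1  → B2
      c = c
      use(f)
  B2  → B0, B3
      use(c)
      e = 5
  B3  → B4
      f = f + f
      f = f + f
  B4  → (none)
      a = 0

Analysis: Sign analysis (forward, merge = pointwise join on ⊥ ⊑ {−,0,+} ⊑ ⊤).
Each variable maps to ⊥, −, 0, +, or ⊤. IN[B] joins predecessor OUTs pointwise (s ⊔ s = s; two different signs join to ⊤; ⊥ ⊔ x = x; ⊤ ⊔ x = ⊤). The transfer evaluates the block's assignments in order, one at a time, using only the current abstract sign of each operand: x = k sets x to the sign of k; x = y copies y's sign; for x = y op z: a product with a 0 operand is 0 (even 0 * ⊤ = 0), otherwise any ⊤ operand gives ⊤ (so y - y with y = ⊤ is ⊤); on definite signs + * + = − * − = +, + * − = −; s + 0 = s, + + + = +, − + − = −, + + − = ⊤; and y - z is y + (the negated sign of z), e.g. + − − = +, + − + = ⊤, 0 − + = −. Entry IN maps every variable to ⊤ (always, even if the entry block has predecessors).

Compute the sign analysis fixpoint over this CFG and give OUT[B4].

Converged values:
  B0: | IN=(all ⊤) | OUT={f:0; rest ⊤}
  B1: | IN={f:0; rest ⊤} | OUT={f:0; rest ⊤}
  B2: | IN={f:0; rest ⊤} | OUT={e:+, f:0; rest ⊤}
  B3: | IN={e:+, f:0; rest ⊤} | OUT={e:+, f:0; rest ⊤}
  B4: | IN={e:+, f:0; rest ⊤} | OUT={a:0, e:+, f:0; rest ⊤}

Merge at B4: IN[B4] = OUT[B3] = {a: ⊤, b: ⊤, c: ⊤, d: ⊤, e: +, f: 0}
Applying B4's transfer function to that IN value gives OUT[B4] (row B4 above).

Answer: {a: 0, b: ⊤, c: ⊤, d: ⊤, e: +, f: 0}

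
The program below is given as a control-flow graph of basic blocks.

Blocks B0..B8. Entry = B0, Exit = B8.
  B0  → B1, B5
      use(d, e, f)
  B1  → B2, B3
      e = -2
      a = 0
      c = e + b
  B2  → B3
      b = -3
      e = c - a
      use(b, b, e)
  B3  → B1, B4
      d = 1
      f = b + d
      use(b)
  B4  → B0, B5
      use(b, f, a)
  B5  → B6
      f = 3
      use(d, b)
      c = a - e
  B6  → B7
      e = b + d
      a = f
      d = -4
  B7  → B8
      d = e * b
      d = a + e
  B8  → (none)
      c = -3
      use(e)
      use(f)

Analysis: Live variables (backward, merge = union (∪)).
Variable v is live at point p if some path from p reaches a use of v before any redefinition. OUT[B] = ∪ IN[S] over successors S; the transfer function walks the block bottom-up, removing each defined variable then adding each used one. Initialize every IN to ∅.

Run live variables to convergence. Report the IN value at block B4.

Fixpoint table:
  B0: | IN={a, b, d, e, f} | OUT={a, b, d, e}
  B1: | IN={b} | OUT={a, b, c, e}
  B2: | IN={a, c} | OUT={a, b, e}
  B3: | IN={a, b, e} | OUT={a, b, d, e, f}
  B4: | IN={a, b, d, e, f} | OUT={a, b, d, e, f}
  B5: | IN={a, b, d, e} | OUT={b, d, f}
  B6: | IN={b, d, f} | OUT={a, b, e, f}
  B7: | IN={a, b, e, f} | OUT={e, f}
  B8: | IN={e, f} | OUT={}

Merge at B4: OUT[B4] = IN[B0] ⊔ IN[B5] = {a, b, d, e, f}
Applying B4's transfer function to that OUT value gives IN[B4] (row B4 above).

Answer: {a, b, d, e, f}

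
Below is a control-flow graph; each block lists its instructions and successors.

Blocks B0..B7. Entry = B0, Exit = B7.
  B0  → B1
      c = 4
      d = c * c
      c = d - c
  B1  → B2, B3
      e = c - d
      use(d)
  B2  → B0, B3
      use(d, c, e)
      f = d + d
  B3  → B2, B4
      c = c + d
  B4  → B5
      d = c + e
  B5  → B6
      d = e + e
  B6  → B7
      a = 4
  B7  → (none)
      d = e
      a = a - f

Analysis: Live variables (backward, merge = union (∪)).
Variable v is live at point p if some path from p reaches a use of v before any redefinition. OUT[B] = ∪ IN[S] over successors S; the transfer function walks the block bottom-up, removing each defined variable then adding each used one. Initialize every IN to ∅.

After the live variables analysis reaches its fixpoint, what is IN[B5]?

Fixpoint table:
  B0:  IN={f}  OUT={c, d, f}
  B1:  IN={c, d, f}  OUT={c, d, e, f}
  B2:  IN={c, d, e}  OUT={c, d, e, f}
  B3:  IN={c, d, e, f}  OUT={c, d, e, f}
  B4:  IN={c, e, f}  OUT={e, f}
  B5:  IN={e, f}  OUT={e, f}
  B6:  IN={e, f}  OUT={a, e, f}
  B7:  IN={a, e, f}  OUT={}

Merge at B5: OUT[B5] = IN[B6] = {e, f}
Applying B5's transfer function to that OUT value gives IN[B5] (row B5 above).

Answer: {e, f}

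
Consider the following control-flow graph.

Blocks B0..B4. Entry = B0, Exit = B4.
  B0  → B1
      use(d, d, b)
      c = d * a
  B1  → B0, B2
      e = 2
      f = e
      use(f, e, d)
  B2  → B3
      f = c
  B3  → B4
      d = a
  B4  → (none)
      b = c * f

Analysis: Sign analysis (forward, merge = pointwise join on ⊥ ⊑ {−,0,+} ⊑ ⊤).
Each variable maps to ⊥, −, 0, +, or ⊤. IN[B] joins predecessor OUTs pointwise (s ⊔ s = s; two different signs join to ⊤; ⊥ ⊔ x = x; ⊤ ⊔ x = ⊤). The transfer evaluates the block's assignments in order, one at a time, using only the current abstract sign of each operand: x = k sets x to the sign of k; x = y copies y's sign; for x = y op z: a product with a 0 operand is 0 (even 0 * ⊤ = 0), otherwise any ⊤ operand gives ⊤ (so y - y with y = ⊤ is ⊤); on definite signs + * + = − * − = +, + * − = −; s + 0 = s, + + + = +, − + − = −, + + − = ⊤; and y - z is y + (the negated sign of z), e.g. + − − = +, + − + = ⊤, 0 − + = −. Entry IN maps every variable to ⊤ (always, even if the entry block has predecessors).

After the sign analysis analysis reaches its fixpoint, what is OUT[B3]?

Per-block solution:
  B0:  IN=(all ⊤)  OUT=(all ⊤)
  B1:  IN=(all ⊤)  OUT={e:+, f:+; rest ⊤}
  B2:  IN={e:+, f:+; rest ⊤}  OUT={e:+; rest ⊤}
  B3:  IN={e:+; rest ⊤}  OUT={e:+; rest ⊤}
  B4:  IN={e:+; rest ⊤}  OUT={e:+; rest ⊤}

Merge at B3: IN[B3] = OUT[B2] = {a: ⊤, b: ⊤, c: ⊤, d: ⊤, e: +, f: ⊤}
Applying B3's transfer function to that IN value gives OUT[B3] (row B3 above).

Answer: {a: ⊤, b: ⊤, c: ⊤, d: ⊤, e: +, f: ⊤}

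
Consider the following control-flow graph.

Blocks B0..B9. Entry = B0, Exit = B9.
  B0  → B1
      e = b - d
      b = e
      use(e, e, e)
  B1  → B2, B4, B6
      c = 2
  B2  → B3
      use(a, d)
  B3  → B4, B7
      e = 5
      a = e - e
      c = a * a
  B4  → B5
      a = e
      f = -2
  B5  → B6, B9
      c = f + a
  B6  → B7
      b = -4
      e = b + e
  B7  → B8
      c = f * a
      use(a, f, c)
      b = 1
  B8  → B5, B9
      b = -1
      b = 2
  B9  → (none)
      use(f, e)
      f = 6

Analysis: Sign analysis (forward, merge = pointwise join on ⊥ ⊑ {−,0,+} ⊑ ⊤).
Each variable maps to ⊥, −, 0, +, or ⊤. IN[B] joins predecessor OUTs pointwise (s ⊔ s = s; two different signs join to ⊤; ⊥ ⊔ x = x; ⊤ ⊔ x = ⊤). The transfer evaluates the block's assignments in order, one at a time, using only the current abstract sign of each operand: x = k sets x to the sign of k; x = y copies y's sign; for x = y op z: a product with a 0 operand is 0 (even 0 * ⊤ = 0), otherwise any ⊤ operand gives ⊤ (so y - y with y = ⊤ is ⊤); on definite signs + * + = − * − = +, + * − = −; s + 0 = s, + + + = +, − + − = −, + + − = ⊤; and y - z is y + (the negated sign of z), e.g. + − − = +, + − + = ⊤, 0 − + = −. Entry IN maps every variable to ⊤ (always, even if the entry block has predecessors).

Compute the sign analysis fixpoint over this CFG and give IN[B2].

Fixpoint table:
  B0: | IN=(all ⊤) | OUT=(all ⊤)
  B1: | IN=(all ⊤) | OUT={c:+; rest ⊤}
  B2: | IN={c:+; rest ⊤} | OUT={c:+; rest ⊤}
  B3: | IN={c:+; rest ⊤} | OUT={e:+; rest ⊤}
  B4: | IN=(all ⊤) | OUT={f:-; rest ⊤}
  B5: | IN=(all ⊤) | OUT=(all ⊤)
  B6: | IN=(all ⊤) | OUT={b:-; rest ⊤}
  B7: | IN=(all ⊤) | OUT={b:+; rest ⊤}
  B8: | IN={b:+; rest ⊤} | OUT={b:+; rest ⊤}
  B9: | IN=(all ⊤) | OUT={f:+; rest ⊤}

Merge at B2: IN[B2] = OUT[B1] = {a: ⊤, b: ⊤, c: +, d: ⊤, e: ⊤, f: ⊤}

Answer: {a: ⊤, b: ⊤, c: +, d: ⊤, e: ⊤, f: ⊤}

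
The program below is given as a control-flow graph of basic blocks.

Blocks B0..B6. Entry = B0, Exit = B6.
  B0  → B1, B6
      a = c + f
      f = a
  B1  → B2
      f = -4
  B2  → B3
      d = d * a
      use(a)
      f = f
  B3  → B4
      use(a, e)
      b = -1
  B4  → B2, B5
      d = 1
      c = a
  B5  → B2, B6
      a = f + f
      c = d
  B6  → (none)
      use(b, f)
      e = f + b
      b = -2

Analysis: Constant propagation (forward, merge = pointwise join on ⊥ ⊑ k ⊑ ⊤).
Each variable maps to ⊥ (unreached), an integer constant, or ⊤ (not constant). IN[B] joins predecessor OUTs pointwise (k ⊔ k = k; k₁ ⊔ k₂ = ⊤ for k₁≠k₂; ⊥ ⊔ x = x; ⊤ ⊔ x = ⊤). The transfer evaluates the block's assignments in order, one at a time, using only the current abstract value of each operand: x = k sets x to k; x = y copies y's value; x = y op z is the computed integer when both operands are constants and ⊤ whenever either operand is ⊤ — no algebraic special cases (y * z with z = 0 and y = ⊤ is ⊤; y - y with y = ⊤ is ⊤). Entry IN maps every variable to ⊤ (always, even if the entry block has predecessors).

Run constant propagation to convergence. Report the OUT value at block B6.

Fixpoint table:
  B0: | IN=(all ⊤) | OUT=(all ⊤)
  B1: | IN=(all ⊤) | OUT={f:-4; rest ⊤}
  B2: | IN={f:-4; rest ⊤} | OUT={f:-4; rest ⊤}
  B3: | IN={f:-4; rest ⊤} | OUT={b:-1, f:-4; rest ⊤}
  B4: | IN={b:-1, f:-4; rest ⊤} | OUT={b:-1, d:1, f:-4; rest ⊤}
  B5: | IN={b:-1, d:1, f:-4; rest ⊤} | OUT={a:-8, b:-1, c:1, d:1, f:-4; rest ⊤}
  B6: | IN=(all ⊤) | OUT={b:-2; rest ⊤}

Merge at B6: IN[B6] = OUT[B0] ⊔ OUT[B5] = {a: ⊤, b: ⊤, c: ⊤, d: ⊤, e: ⊤, f: ⊤}
Applying B6's transfer function to that IN value gives OUT[B6] (row B6 above).

Answer: {a: ⊤, b: -2, c: ⊤, d: ⊤, e: ⊤, f: ⊤}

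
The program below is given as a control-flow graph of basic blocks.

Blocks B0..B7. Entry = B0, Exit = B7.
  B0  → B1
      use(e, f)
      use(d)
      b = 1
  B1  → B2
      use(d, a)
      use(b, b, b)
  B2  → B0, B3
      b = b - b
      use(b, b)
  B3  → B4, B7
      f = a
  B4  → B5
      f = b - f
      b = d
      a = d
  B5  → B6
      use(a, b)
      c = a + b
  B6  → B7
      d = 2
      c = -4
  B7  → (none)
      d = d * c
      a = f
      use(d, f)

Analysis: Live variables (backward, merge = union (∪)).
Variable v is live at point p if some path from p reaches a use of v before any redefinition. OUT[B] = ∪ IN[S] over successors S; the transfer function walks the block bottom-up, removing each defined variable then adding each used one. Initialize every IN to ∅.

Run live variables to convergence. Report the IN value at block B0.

Answer: {a, c, d, e, f}

Derivation:
Per-block solution:
  B0:  IN={a, c, d, e, f}  OUT={a, b, c, d, e, f}
  B1:  IN={a, b, c, d, e, f}  OUT={a, b, c, d, e, f}
  B2:  IN={a, b, c, d, e, f}  OUT={a, b, c, d, e, f}
  B3:  IN={a, b, c, d}  OUT={b, c, d, f}
  B4:  IN={b, d, f}  OUT={a, b, f}
  B5:  IN={a, b, f}  OUT={f}
  B6:  IN={f}  OUT={c, d, f}
  B7:  IN={c, d, f}  OUT={}

Merge at B0: OUT[B0] = IN[B1] = {a, b, c, d, e, f}
Applying B0's transfer function to that OUT value gives IN[B0] (row B0 above).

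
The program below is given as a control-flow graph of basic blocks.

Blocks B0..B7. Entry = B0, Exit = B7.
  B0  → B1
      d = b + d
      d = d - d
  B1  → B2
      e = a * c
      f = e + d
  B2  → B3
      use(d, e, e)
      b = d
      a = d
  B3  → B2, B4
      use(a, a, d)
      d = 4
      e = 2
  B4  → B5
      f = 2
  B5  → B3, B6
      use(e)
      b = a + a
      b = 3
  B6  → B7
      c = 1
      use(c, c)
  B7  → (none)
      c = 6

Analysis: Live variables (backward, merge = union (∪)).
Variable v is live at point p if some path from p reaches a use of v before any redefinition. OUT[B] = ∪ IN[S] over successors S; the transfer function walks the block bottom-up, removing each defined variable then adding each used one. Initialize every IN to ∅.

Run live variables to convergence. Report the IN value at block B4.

Answer: {a, d, e}

Working:
Per-block solution:
  B0: | IN={a, b, c, d} | OUT={a, c, d}
  B1: | IN={a, c, d} | OUT={d, e}
  B2: | IN={d, e} | OUT={a, d}
  B3: | IN={a, d} | OUT={a, d, e}
  B4: | IN={a, d, e} | OUT={a, d, e}
  B5: | IN={a, d, e} | OUT={a, d}
  B6: | IN={} | OUT={}
  B7: | IN={} | OUT={}

Merge at B4: OUT[B4] = IN[B5] = {a, d, e}
Applying B4's transfer function to that OUT value gives IN[B4] (row B4 above).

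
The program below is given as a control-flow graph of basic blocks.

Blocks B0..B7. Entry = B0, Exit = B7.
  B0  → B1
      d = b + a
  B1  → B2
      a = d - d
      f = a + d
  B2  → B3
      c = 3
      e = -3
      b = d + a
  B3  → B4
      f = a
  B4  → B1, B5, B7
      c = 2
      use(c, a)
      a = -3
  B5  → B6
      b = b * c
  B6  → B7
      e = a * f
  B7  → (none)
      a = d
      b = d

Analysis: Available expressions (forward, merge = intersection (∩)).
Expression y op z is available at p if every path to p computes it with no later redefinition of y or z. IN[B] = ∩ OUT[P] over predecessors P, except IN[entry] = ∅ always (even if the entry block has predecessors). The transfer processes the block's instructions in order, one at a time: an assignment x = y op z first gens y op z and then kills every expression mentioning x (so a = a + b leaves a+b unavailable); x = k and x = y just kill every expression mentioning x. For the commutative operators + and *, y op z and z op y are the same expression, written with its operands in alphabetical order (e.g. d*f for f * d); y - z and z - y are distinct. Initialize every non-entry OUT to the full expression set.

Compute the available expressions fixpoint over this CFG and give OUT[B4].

Answer: {d-d}

Derivation:
Per-block solution:
  B0:   IN={}   OUT={a+b}
  B1:   IN={}   OUT={a+d, d-d}
  B2:   IN={a+d, d-d}   OUT={a+d, d-d}
  B3:   IN={a+d, d-d}   OUT={a+d, d-d}
  B4:   IN={a+d, d-d}   OUT={d-d}
  B5:   IN={d-d}   OUT={d-d}
  B6:   IN={d-d}   OUT={a*f, d-d}
  B7:   IN={d-d}   OUT={d-d}

Merge at B4: IN[B4] = OUT[B3] = {a+d, d-d}
Applying B4's transfer function to that IN value gives OUT[B4] (row B4 above).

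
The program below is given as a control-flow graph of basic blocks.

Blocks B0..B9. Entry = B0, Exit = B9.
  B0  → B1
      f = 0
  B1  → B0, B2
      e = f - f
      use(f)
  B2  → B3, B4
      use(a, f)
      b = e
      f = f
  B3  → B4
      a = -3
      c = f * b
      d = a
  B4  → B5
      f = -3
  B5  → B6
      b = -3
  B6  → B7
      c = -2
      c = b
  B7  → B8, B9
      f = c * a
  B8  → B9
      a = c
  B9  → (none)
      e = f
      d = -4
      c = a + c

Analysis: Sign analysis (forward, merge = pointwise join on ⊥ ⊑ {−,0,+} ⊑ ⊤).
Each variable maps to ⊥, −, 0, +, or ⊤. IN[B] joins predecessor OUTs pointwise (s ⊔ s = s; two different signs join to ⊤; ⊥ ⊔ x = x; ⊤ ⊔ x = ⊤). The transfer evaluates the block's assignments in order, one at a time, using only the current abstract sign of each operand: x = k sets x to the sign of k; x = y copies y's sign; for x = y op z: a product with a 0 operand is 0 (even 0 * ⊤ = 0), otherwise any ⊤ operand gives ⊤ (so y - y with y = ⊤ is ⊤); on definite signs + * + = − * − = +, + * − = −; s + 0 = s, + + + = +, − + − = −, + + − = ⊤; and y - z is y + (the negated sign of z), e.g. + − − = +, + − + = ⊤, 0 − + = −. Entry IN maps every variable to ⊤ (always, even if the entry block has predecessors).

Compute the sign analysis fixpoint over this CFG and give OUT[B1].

Fixpoint table:
  B0:   IN=(all ⊤)   OUT={f:0; rest ⊤}
  B1:   IN={f:0; rest ⊤}   OUT={e:0, f:0; rest ⊤}
  B2:   IN={e:0, f:0; rest ⊤}   OUT={b:0, e:0, f:0; rest ⊤}
  B3:   IN={b:0, e:0, f:0; rest ⊤}   OUT={a:-, b:0, c:0, d:-, e:0, f:0; rest ⊤}
  B4:   IN={b:0, e:0, f:0; rest ⊤}   OUT={b:0, e:0, f:-; rest ⊤}
  B5:   IN={b:0, e:0, f:-; rest ⊤}   OUT={b:-, e:0, f:-; rest ⊤}
  B6:   IN={b:-, e:0, f:-; rest ⊤}   OUT={b:-, c:-, e:0, f:-; rest ⊤}
  B7:   IN={b:-, c:-, e:0, f:-; rest ⊤}   OUT={b:-, c:-, e:0; rest ⊤}
  B8:   IN={b:-, c:-, e:0; rest ⊤}   OUT={a:-, b:-, c:-, e:0; rest ⊤}
  B9:   IN={b:-, c:-, e:0; rest ⊤}   OUT={b:-, d:-; rest ⊤}

Merge at B1: IN[B1] = OUT[B0] = {a: ⊤, b: ⊤, c: ⊤, d: ⊤, e: ⊤, f: 0}
Applying B1's transfer function to that IN value gives OUT[B1] (row B1 above).

Answer: {a: ⊤, b: ⊤, c: ⊤, d: ⊤, e: 0, f: 0}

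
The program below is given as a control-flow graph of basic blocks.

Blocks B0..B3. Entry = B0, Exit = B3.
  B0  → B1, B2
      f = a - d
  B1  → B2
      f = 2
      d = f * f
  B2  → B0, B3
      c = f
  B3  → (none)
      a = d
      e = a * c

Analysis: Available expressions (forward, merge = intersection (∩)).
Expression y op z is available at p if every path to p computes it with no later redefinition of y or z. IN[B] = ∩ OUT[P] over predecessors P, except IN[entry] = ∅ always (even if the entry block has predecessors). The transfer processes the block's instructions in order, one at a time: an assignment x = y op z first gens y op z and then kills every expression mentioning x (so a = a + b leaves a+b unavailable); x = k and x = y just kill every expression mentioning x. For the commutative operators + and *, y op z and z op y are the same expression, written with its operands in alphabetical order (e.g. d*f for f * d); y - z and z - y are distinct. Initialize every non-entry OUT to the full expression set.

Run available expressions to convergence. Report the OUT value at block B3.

Answer: {a*c}

Derivation:
Per-block solution:
  B0: | IN={} | OUT={a-d}
  B1: | IN={a-d} | OUT={f*f}
  B2: | IN={} | OUT={}
  B3: | IN={} | OUT={a*c}

Merge at B3: IN[B3] = OUT[B2] = {}
Applying B3's transfer function to that IN value gives OUT[B3] (row B3 above).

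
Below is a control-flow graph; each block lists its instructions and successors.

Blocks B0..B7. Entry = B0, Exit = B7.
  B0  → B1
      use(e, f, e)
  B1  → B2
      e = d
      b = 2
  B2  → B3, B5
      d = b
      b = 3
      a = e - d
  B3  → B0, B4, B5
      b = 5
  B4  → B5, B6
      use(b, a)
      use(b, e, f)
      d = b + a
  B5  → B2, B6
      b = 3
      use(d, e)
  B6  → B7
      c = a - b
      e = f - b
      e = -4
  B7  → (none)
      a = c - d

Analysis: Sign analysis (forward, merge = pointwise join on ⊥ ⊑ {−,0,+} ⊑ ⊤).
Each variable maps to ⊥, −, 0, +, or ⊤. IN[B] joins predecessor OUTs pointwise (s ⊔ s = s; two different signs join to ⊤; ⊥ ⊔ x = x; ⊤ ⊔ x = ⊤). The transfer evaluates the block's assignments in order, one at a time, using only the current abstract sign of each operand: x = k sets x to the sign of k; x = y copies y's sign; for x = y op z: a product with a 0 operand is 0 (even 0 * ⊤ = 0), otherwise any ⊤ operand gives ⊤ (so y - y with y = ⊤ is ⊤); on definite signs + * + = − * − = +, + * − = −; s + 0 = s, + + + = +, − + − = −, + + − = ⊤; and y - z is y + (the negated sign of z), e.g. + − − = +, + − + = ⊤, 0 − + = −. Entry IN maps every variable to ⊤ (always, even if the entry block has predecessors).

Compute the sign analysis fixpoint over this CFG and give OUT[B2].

Answer: {a: ⊤, b: +, c: ⊤, d: +, e: ⊤, f: ⊤}

Working:
Per-block solution:
  B0:  IN=(all ⊤)  OUT=(all ⊤)
  B1:  IN=(all ⊤)  OUT={b:+; rest ⊤}
  B2:  IN={b:+; rest ⊤}  OUT={b:+, d:+; rest ⊤}
  B3:  IN={b:+, d:+; rest ⊤}  OUT={b:+, d:+; rest ⊤}
  B4:  IN={b:+, d:+; rest ⊤}  OUT={b:+; rest ⊤}
  B5:  IN={b:+; rest ⊤}  OUT={b:+; rest ⊤}
  B6:  IN={b:+; rest ⊤}  OUT={b:+, e:-; rest ⊤}
  B7:  IN={b:+, e:-; rest ⊤}  OUT={b:+, e:-; rest ⊤}

Merge at B2: IN[B2] = OUT[B1] ⊔ OUT[B5] = {a: ⊤, b: +, c: ⊤, d: ⊤, e: ⊤, f: ⊤}
Applying B2's transfer function to that IN value gives OUT[B2] (row B2 above).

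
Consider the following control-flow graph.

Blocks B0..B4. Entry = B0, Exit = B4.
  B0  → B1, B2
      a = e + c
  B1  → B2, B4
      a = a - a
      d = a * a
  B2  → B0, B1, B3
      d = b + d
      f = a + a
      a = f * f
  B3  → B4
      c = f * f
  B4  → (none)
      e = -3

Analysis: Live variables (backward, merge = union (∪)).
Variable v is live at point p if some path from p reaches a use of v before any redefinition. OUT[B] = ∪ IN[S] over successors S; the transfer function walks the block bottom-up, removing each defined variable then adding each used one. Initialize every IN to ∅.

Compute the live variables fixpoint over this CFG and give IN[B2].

Per-block solution:
  B0:  IN={b, c, d, e}  OUT={a, b, c, d, e}
  B1:  IN={a, b, c, e}  OUT={a, b, c, d, e}
  B2:  IN={a, b, c, d, e}  OUT={a, b, c, d, e, f}
  B3:  IN={f}  OUT={}
  B4:  IN={}  OUT={}

Merge at B2: OUT[B2] = IN[B0] ⊔ IN[B1] ⊔ IN[B3] = {a, b, c, d, e, f}
Applying B2's transfer function to that OUT value gives IN[B2] (row B2 above).

Answer: {a, b, c, d, e}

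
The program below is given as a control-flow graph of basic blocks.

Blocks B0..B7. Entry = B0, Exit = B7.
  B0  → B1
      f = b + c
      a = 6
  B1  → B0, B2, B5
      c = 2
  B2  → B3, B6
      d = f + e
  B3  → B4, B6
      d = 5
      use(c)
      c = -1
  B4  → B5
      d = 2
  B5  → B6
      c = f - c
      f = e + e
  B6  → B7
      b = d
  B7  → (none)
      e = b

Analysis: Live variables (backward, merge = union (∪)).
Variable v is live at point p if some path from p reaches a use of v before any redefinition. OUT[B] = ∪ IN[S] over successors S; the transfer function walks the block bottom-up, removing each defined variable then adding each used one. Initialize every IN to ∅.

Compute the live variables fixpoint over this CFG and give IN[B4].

Converged values:
  B0:   IN={b, c, d, e}   OUT={b, d, e, f}
  B1:   IN={b, d, e, f}   OUT={b, c, d, e, f}
  B2:   IN={c, e, f}   OUT={c, d, e, f}
  B3:   IN={c, e, f}   OUT={c, d, e, f}
  B4:   IN={c, e, f}   OUT={c, d, e, f}
  B5:   IN={c, d, e, f}   OUT={d}
  B6:   IN={d}   OUT={b}
  B7:   IN={b}   OUT={}

Merge at B4: OUT[B4] = IN[B5] = {c, d, e, f}
Applying B4's transfer function to that OUT value gives IN[B4] (row B4 above).

Answer: {c, e, f}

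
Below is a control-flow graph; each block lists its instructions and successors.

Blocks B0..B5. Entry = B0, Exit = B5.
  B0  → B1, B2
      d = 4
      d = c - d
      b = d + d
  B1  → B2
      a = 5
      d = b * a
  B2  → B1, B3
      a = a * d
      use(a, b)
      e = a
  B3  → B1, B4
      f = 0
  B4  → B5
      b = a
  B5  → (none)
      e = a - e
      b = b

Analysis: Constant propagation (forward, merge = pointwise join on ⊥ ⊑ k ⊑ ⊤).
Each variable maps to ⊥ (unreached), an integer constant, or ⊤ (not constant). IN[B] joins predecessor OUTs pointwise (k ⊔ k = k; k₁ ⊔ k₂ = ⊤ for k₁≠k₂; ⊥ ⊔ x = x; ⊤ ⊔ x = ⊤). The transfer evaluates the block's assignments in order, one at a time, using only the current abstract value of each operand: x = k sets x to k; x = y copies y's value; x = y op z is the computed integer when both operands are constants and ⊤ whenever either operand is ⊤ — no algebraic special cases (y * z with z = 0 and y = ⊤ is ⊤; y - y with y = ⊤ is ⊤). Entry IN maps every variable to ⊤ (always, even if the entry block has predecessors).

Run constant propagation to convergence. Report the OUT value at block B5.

Per-block solution:
  B0: | IN=(all ⊤) | OUT=(all ⊤)
  B1: | IN=(all ⊤) | OUT={a:5; rest ⊤}
  B2: | IN=(all ⊤) | OUT=(all ⊤)
  B3: | IN=(all ⊤) | OUT={f:0; rest ⊤}
  B4: | IN={f:0; rest ⊤} | OUT={f:0; rest ⊤}
  B5: | IN={f:0; rest ⊤} | OUT={f:0; rest ⊤}

Merge at B5: IN[B5] = OUT[B4] = {a: ⊤, b: ⊤, c: ⊤, d: ⊤, e: ⊤, f: 0}
Applying B5's transfer function to that IN value gives OUT[B5] (row B5 above).

Answer: {a: ⊤, b: ⊤, c: ⊤, d: ⊤, e: ⊤, f: 0}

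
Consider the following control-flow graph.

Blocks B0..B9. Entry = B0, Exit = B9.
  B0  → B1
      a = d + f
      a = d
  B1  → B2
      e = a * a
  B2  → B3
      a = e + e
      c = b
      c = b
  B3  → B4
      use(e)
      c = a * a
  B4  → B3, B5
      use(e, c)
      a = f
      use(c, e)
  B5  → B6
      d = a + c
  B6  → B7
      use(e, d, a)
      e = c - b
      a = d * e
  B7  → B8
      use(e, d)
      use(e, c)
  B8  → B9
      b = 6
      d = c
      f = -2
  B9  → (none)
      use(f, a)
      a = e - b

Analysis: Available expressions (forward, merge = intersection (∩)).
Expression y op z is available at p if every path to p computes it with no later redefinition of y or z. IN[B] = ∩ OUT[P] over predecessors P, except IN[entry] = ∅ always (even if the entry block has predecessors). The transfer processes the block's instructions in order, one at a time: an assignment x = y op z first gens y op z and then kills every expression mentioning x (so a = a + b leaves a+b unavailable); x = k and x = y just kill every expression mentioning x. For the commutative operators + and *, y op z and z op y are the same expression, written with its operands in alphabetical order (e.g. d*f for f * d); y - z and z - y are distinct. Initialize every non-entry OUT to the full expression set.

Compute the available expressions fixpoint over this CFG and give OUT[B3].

Converged values:
  B0: | IN={} | OUT={d+f}
  B1: | IN={d+f} | OUT={a*a, d+f}
  B2: | IN={a*a, d+f} | OUT={d+f, e+e}
  B3: | IN={d+f, e+e} | OUT={a*a, d+f, e+e}
  B4: | IN={a*a, d+f, e+e} | OUT={d+f, e+e}
  B5: | IN={d+f, e+e} | OUT={a+c, e+e}
  B6: | IN={a+c, e+e} | OUT={c-b, d*e}
  B7: | IN={c-b, d*e} | OUT={c-b, d*e}
  B8: | IN={c-b, d*e} | OUT={}
  B9: | IN={} | OUT={e-b}

Merge at B3: IN[B3] = OUT[B2] ∩ OUT[B4] = {d+f, e+e}
Applying B3's transfer function to that IN value gives OUT[B3] (row B3 above).

Answer: {a*a, d+f, e+e}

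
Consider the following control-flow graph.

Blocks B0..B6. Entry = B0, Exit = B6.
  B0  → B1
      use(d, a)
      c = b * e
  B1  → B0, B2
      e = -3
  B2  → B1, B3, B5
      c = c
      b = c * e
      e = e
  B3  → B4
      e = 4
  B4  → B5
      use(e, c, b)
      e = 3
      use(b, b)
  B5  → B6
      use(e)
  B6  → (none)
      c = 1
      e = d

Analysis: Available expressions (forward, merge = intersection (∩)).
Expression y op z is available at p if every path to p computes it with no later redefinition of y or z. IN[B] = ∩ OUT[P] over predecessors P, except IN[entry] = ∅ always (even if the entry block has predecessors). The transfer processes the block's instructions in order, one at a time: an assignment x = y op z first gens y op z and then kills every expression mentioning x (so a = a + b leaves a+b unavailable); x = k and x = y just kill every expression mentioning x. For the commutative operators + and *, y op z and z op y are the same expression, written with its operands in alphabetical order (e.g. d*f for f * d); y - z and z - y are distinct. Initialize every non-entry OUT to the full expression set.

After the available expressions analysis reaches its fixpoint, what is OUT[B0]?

Converged values:
  B0:   IN={}   OUT={b*e}
  B1:   IN={}   OUT={}
  B2:   IN={}   OUT={}
  B3:   IN={}   OUT={}
  B4:   IN={}   OUT={}
  B5:   IN={}   OUT={}
  B6:   IN={}   OUT={}

Merge at B0 (entry node, so the boundary value {} is joined with the incoming edge(s)): IN[B0] = {} ∩ OUT[B1] = {}
Applying B0's transfer function to that IN value gives OUT[B0] (row B0 above).

Answer: {b*e}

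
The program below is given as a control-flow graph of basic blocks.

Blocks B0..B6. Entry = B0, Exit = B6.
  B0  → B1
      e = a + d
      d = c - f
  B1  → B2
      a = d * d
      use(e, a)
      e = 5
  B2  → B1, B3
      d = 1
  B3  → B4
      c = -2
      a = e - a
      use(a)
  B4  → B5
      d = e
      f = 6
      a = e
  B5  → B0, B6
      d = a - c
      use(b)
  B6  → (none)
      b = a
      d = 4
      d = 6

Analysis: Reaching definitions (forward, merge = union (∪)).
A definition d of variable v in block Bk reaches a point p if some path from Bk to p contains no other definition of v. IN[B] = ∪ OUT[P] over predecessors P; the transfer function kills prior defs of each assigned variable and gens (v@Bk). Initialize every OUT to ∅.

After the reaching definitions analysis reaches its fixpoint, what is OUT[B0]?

Answer: {a@B4, c@B3, d@B0, e@B0, f@B4}

Working:
Converged values:
  B0: | IN={a@B4, c@B3, d@B5, e@B1, f@B4} | OUT={a@B4, c@B3, d@B0, e@B0, f@B4}
  B1: | IN={a@B1, a@B4, c@B3, d@B0, d@B2, e@B0, e@B1, f@B4} | OUT={a@B1, c@B3, d@B0, d@B2, e@B1, f@B4}
  B2: | IN={a@B1, c@B3, d@B0, d@B2, e@B1, f@B4} | OUT={a@B1, c@B3, d@B2, e@B1, f@B4}
  B3: | IN={a@B1, c@B3, d@B2, e@B1, f@B4} | OUT={a@B3, c@B3, d@B2, e@B1, f@B4}
  B4: | IN={a@B3, c@B3, d@B2, e@B1, f@B4} | OUT={a@B4, c@B3, d@B4, e@B1, f@B4}
  B5: | IN={a@B4, c@B3, d@B4, e@B1, f@B4} | OUT={a@B4, c@B3, d@B5, e@B1, f@B4}
  B6: | IN={a@B4, c@B3, d@B5, e@B1, f@B4} | OUT={a@B4, b@B6, c@B3, d@B6, e@B1, f@B4}

Merge at B0 (entry node, so the boundary value {} is joined with the incoming edge(s)): IN[B0] = {} ⊔ OUT[B5] = {a@B4, c@B3, d@B5, e@B1, f@B4}
Applying B0's transfer function to that IN value gives OUT[B0] (row B0 above).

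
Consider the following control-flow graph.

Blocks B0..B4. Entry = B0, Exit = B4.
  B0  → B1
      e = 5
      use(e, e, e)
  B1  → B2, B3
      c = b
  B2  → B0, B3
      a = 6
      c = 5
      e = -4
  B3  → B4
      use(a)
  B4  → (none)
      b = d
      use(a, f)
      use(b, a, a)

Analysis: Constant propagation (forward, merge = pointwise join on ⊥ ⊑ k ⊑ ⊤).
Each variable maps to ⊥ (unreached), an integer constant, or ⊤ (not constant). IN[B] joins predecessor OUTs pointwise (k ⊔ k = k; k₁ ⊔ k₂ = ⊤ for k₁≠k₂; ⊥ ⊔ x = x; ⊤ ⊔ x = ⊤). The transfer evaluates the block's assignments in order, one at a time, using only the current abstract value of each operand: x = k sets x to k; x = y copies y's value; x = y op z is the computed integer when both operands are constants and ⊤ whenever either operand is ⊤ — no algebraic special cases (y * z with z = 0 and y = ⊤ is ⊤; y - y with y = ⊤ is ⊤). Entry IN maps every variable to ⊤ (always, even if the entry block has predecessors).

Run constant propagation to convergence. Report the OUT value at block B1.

Converged values:
  B0: | IN=(all ⊤) | OUT={e:5; rest ⊤}
  B1: | IN={e:5; rest ⊤} | OUT={e:5; rest ⊤}
  B2: | IN={e:5; rest ⊤} | OUT={a:6, c:5, e:-4; rest ⊤}
  B3: | IN=(all ⊤) | OUT=(all ⊤)
  B4: | IN=(all ⊤) | OUT=(all ⊤)

Merge at B1: IN[B1] = OUT[B0] = {a: ⊤, b: ⊤, c: ⊤, d: ⊤, e: 5, f: ⊤}
Applying B1's transfer function to that IN value gives OUT[B1] (row B1 above).

Answer: {a: ⊤, b: ⊤, c: ⊤, d: ⊤, e: 5, f: ⊤}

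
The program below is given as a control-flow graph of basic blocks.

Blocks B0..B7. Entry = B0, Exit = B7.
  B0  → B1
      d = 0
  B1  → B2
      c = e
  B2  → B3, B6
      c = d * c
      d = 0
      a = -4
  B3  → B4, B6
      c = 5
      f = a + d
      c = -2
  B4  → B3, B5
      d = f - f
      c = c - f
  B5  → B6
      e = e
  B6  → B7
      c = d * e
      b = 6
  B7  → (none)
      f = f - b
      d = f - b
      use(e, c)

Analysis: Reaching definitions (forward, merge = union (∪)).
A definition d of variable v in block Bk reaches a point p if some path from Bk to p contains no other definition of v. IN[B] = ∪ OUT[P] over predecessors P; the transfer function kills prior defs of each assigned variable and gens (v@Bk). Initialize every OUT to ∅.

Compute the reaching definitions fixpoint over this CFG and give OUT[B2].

Answer: {a@B2, c@B2, d@B2}

Derivation:
Per-block solution:
  B0:  IN={}  OUT={d@B0}
  B1:  IN={d@B0}  OUT={c@B1, d@B0}
  B2:  IN={c@B1, d@B0}  OUT={a@B2, c@B2, d@B2}
  B3:  IN={a@B2, c@B2, c@B4, d@B2, d@B4, f@B3}  OUT={a@B2, c@B3, d@B2, d@B4, f@B3}
  B4:  IN={a@B2, c@B3, d@B2, d@B4, f@B3}  OUT={a@B2, c@B4, d@B4, f@B3}
  B5:  IN={a@B2, c@B4, d@B4, f@B3}  OUT={a@B2, c@B4, d@B4, e@B5, f@B3}
  B6:  IN={a@B2, c@B2, c@B3, c@B4, d@B2, d@B4, e@B5, f@B3}  OUT={a@B2, b@B6, c@B6, d@B2, d@B4, e@B5, f@B3}
  B7:  IN={a@B2, b@B6, c@B6, d@B2, d@B4, e@B5, f@B3}  OUT={a@B2, b@B6, c@B6, d@B7, e@B5, f@B7}

Merge at B2: IN[B2] = OUT[B1] = {c@B1, d@B0}
Applying B2's transfer function to that IN value gives OUT[B2] (row B2 above).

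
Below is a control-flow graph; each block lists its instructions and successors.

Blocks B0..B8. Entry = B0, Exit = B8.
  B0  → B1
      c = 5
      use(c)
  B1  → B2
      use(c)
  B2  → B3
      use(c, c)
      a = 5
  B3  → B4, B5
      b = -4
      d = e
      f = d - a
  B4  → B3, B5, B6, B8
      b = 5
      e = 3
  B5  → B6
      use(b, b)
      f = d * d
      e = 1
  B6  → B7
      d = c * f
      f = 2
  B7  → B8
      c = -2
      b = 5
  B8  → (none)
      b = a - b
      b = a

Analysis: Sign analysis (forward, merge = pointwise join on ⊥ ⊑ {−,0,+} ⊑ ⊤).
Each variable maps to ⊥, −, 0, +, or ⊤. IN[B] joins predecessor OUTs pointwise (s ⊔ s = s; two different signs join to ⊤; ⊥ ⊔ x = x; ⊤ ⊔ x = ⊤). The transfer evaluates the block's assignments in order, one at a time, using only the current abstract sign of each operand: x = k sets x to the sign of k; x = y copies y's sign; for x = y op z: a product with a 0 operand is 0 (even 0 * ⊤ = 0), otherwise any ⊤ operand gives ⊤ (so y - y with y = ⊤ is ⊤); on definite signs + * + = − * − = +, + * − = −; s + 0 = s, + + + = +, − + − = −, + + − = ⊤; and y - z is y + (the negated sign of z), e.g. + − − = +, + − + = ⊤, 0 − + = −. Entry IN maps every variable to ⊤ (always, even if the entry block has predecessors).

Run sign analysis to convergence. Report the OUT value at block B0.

Answer: {a: ⊤, b: ⊤, c: +, d: ⊤, e: ⊤, f: ⊤}

Working:
Per-block solution:
  B0: | IN=(all ⊤) | OUT={c:+; rest ⊤}
  B1: | IN={c:+; rest ⊤} | OUT={c:+; rest ⊤}
  B2: | IN={c:+; rest ⊤} | OUT={a:+, c:+; rest ⊤}
  B3: | IN={a:+, c:+; rest ⊤} | OUT={a:+, b:-, c:+; rest ⊤}
  B4: | IN={a:+, b:-, c:+; rest ⊤} | OUT={a:+, b:+, c:+, e:+; rest ⊤}
  B5: | IN={a:+, c:+; rest ⊤} | OUT={a:+, c:+, e:+; rest ⊤}
  B6: | IN={a:+, c:+, e:+; rest ⊤} | OUT={a:+, c:+, e:+, f:+; rest ⊤}
  B7: | IN={a:+, c:+, e:+, f:+; rest ⊤} | OUT={a:+, b:+, c:-, e:+, f:+; rest ⊤}
  B8: | IN={a:+, b:+, e:+; rest ⊤} | OUT={a:+, b:+, e:+; rest ⊤}

B0 is the boundary node: IN[B0] = {a: ⊤, b: ⊤, c: ⊤, d: ⊤, e: ⊤, f: ⊤}
Applying B0's transfer function to that IN value gives OUT[B0] (row B0 above).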